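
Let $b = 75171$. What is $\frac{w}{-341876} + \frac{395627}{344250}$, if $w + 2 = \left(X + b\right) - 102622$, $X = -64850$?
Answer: $\frac{83515342001}{58845406500} \approx 1.4192$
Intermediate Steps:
$w = -92303$ ($w = -2 + \left(\left(-64850 + 75171\right) - 102622\right) = -2 + \left(10321 - 102622\right) = -2 - 92301 = -92303$)
$\frac{w}{-341876} + \frac{395627}{344250} = - \frac{92303}{-341876} + \frac{395627}{344250} = \left(-92303\right) \left(- \frac{1}{341876}\right) + 395627 \cdot \frac{1}{344250} = \frac{92303}{341876} + \frac{395627}{344250} = \frac{83515342001}{58845406500}$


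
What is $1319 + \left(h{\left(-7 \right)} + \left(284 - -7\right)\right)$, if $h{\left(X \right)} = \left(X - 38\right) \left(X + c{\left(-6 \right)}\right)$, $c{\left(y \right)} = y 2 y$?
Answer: $-1315$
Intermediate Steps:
$c{\left(y \right)} = 2 y^{2}$ ($c{\left(y \right)} = 2 y y = 2 y^{2}$)
$h{\left(X \right)} = \left(-38 + X\right) \left(72 + X\right)$ ($h{\left(X \right)} = \left(X - 38\right) \left(X + 2 \left(-6\right)^{2}\right) = \left(-38 + X\right) \left(X + 2 \cdot 36\right) = \left(-38 + X\right) \left(X + 72\right) = \left(-38 + X\right) \left(72 + X\right)$)
$1319 + \left(h{\left(-7 \right)} + \left(284 - -7\right)\right) = 1319 + \left(\left(-2736 + \left(-7\right)^{2} + 34 \left(-7\right)\right) + \left(284 - -7\right)\right) = 1319 + \left(\left(-2736 + 49 - 238\right) + \left(284 + 7\right)\right) = 1319 + \left(-2925 + 291\right) = 1319 - 2634 = -1315$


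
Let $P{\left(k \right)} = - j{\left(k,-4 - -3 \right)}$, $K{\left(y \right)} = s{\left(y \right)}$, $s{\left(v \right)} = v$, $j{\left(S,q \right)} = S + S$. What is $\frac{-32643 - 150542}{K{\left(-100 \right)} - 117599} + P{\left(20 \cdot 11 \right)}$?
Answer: $- \frac{51604375}{117699} \approx -438.44$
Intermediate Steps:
$j{\left(S,q \right)} = 2 S$
$K{\left(y \right)} = y$
$P{\left(k \right)} = - 2 k$
$\frac{-32643 - 150542}{K{\left(-100 \right)} - 117599} + P{\left(20 \cdot 11 \right)} = \frac{-32643 - 150542}{-100 - 117599} - 2 \cdot 20 \cdot 11 = - \frac{183185}{-117699} - 440 = \left(-183185\right) \left(- \frac{1}{117699}\right) - 440 = \frac{183185}{117699} - 440 = - \frac{51604375}{117699}$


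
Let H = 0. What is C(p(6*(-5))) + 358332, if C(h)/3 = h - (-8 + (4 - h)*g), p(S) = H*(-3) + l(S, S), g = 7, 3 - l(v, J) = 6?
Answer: 358200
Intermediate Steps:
l(v, J) = -3 (l(v, J) = 3 - 1*6 = 3 - 6 = -3)
p(S) = -3 (p(S) = 0*(-3) - 3 = 0 - 3 = -3)
C(h) = -60 + 24*h (C(h) = 3*(h - (-8 + (4 - h)*7)) = 3*(h - (-8 + (28 - 7*h))) = 3*(h - (20 - 7*h)) = 3*(h + (-20 + 7*h)) = 3*(-20 + 8*h) = -60 + 24*h)
C(p(6*(-5))) + 358332 = (-60 + 24*(-3)) + 358332 = (-60 - 72) + 358332 = -132 + 358332 = 358200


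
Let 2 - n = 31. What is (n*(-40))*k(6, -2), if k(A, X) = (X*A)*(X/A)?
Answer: 4640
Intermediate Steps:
n = -29 (n = 2 - 1*31 = 2 - 31 = -29)
k(A, X) = X**2 (k(A, X) = (A*X)*(X/A) = X**2)
(n*(-40))*k(6, -2) = -29*(-40)*(-2)**2 = 1160*4 = 4640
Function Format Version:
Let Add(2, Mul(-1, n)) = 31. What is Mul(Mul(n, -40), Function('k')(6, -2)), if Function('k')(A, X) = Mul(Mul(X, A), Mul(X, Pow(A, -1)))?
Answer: 4640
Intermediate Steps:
n = -29 (n = Add(2, Mul(-1, 31)) = Add(2, -31) = -29)
Function('k')(A, X) = Pow(X, 2) (Function('k')(A, X) = Mul(Mul(A, X), Mul(X, Pow(A, -1))) = Pow(X, 2))
Mul(Mul(n, -40), Function('k')(6, -2)) = Mul(Mul(-29, -40), Pow(-2, 2)) = Mul(1160, 4) = 4640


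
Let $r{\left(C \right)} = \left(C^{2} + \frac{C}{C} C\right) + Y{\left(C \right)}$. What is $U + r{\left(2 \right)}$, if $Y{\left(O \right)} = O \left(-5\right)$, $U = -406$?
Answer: $-410$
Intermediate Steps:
$Y{\left(O \right)} = - 5 O$
$r{\left(C \right)} = C^{2} - 4 C$ ($r{\left(C \right)} = \left(C^{2} + \frac{C}{C} C\right) - 5 C = \left(C^{2} + 1 C\right) - 5 C = \left(C^{2} + C\right) - 5 C = \left(C + C^{2}\right) - 5 C = C^{2} - 4 C$)
$U + r{\left(2 \right)} = -406 + 2 \left(-4 + 2\right) = -406 + 2 \left(-2\right) = -406 - 4 = -410$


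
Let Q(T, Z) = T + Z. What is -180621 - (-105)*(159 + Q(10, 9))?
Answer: -161931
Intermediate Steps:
-180621 - (-105)*(159 + Q(10, 9)) = -180621 - (-105)*(159 + (10 + 9)) = -180621 - (-105)*(159 + 19) = -180621 - (-105)*178 = -180621 - 1*(-18690) = -180621 + 18690 = -161931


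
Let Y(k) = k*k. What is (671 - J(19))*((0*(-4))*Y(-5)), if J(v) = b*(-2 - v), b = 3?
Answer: 0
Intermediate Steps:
J(v) = -6 - 3*v (J(v) = 3*(-2 - v) = -6 - 3*v)
Y(k) = k**2
(671 - J(19))*((0*(-4))*Y(-5)) = (671 - (-6 - 3*19))*((0*(-4))*(-5)**2) = (671 - (-6 - 57))*(0*25) = (671 - 1*(-63))*0 = (671 + 63)*0 = 734*0 = 0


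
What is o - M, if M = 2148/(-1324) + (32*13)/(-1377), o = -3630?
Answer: -1653629665/455787 ≈ -3628.1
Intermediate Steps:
M = -877145/455787 (M = 2148*(-1/1324) + 416*(-1/1377) = -537/331 - 416/1377 = -877145/455787 ≈ -1.9245)
o - M = -3630 - 1*(-877145/455787) = -3630 + 877145/455787 = -1653629665/455787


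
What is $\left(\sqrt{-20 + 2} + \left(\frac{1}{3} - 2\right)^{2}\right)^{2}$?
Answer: $- \frac{833}{81} + \frac{50 i \sqrt{2}}{3} \approx -10.284 + 23.57 i$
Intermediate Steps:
$\left(\sqrt{-20 + 2} + \left(\frac{1}{3} - 2\right)^{2}\right)^{2} = \left(\sqrt{-18} + \left(\frac{1}{3} - 2\right)^{2}\right)^{2} = \left(3 i \sqrt{2} + \left(- \frac{5}{3}\right)^{2}\right)^{2} = \left(3 i \sqrt{2} + \frac{25}{9}\right)^{2} = \left(\frac{25}{9} + 3 i \sqrt{2}\right)^{2}$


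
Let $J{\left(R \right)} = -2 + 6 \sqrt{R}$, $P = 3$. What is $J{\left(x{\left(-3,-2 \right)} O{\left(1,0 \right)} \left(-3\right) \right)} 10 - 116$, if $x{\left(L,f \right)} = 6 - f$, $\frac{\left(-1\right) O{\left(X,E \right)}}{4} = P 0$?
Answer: $-136$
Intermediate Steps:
$O{\left(X,E \right)} = 0$ ($O{\left(X,E \right)} = - 4 \cdot 3 \cdot 0 = \left(-4\right) 0 = 0$)
$J{\left(x{\left(-3,-2 \right)} O{\left(1,0 \right)} \left(-3\right) \right)} 10 - 116 = \left(-2 + 6 \sqrt{\left(6 - -2\right) 0 \left(-3\right)}\right) 10 - 116 = \left(-2 + 6 \sqrt{\left(6 + 2\right) 0 \left(-3\right)}\right) 10 - 116 = \left(-2 + 6 \sqrt{8 \cdot 0 \left(-3\right)}\right) 10 - 116 = \left(-2 + 6 \sqrt{0 \left(-3\right)}\right) 10 - 116 = \left(-2 + 6 \sqrt{0}\right) 10 - 116 = \left(-2 + 6 \cdot 0\right) 10 - 116 = \left(-2 + 0\right) 10 - 116 = \left(-2\right) 10 - 116 = -20 - 116 = -136$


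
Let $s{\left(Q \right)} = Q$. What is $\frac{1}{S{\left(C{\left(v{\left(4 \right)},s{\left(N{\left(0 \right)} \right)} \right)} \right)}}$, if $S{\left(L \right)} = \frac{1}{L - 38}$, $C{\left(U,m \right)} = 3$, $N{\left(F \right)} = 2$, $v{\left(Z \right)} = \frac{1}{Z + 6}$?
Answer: $-35$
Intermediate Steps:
$v{\left(Z \right)} = \frac{1}{6 + Z}$
$S{\left(L \right)} = \frac{1}{-38 + L}$
$\frac{1}{S{\left(C{\left(v{\left(4 \right)},s{\left(N{\left(0 \right)} \right)} \right)} \right)}} = \frac{1}{\frac{1}{-38 + 3}} = \frac{1}{\frac{1}{-35}} = \frac{1}{- \frac{1}{35}} = -35$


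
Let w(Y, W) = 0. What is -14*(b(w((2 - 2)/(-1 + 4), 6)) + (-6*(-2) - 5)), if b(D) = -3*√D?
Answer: -98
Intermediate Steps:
-14*(b(w((2 - 2)/(-1 + 4), 6)) + (-6*(-2) - 5)) = -14*(-3*√0 + (-6*(-2) - 5)) = -14*(-3*0 + (12 - 5)) = -14*(0 + 7) = -14*7 = -98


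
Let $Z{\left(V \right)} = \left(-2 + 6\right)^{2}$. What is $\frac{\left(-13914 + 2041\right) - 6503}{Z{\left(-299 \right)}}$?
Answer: $- \frac{2297}{2} \approx -1148.5$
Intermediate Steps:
$Z{\left(V \right)} = 16$ ($Z{\left(V \right)} = 4^{2} = 16$)
$\frac{\left(-13914 + 2041\right) - 6503}{Z{\left(-299 \right)}} = \frac{\left(-13914 + 2041\right) - 6503}{16} = \left(-11873 - 6503\right) \frac{1}{16} = \left(-18376\right) \frac{1}{16} = - \frac{2297}{2}$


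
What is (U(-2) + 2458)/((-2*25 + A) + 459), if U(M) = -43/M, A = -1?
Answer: 1653/272 ≈ 6.0772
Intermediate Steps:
(U(-2) + 2458)/((-2*25 + A) + 459) = (-43/(-2) + 2458)/((-2*25 - 1) + 459) = (-43*(-1/2) + 2458)/((-50 - 1) + 459) = (43/2 + 2458)/(-51 + 459) = (4959/2)/408 = (4959/2)*(1/408) = 1653/272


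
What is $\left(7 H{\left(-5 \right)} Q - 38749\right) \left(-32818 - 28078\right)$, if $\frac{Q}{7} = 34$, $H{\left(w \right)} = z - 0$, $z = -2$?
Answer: $2562564576$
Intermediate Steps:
$H{\left(w \right)} = -2$ ($H{\left(w \right)} = -2 - 0 = -2 + 0 = -2$)
$Q = 238$ ($Q = 7 \cdot 34 = 238$)
$\left(7 H{\left(-5 \right)} Q - 38749\right) \left(-32818 - 28078\right) = \left(7 \left(-2\right) 238 - 38749\right) \left(-32818 - 28078\right) = \left(\left(-14\right) 238 - 38749\right) \left(-60896\right) = \left(-3332 - 38749\right) \left(-60896\right) = \left(-42081\right) \left(-60896\right) = 2562564576$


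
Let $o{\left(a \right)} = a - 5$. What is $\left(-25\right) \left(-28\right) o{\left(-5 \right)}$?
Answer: $-7000$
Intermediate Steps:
$o{\left(a \right)} = -5 + a$ ($o{\left(a \right)} = a - 5 = -5 + a$)
$\left(-25\right) \left(-28\right) o{\left(-5 \right)} = \left(-25\right) \left(-28\right) \left(-5 - 5\right) = 700 \left(-10\right) = -7000$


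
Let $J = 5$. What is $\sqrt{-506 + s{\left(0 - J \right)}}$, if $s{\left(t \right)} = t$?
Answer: $i \sqrt{511} \approx 22.605 i$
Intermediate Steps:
$\sqrt{-506 + s{\left(0 - J \right)}} = \sqrt{-506 + \left(0 - 5\right)} = \sqrt{-506 - 5} = \sqrt{-511} = i \sqrt{511}$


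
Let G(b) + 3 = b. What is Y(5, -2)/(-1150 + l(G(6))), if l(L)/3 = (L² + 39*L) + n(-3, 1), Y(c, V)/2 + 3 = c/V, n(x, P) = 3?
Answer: 11/763 ≈ 0.014417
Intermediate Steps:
G(b) = -3 + b
Y(c, V) = -6 + 2*c/V (Y(c, V) = -6 + 2*(c/V) = -6 + 2*c/V)
l(L) = 9 + 3*L² + 117*L (l(L) = 3*((L² + 39*L) + 3) = 3*(3 + L² + 39*L) = 9 + 3*L² + 117*L)
Y(5, -2)/(-1150 + l(G(6))) = (-6 + 2*5/(-2))/(-1150 + (9 + 3*(-3 + 6)² + 117*(-3 + 6))) = (-6 + 2*5*(-½))/(-1150 + (9 + 3*3² + 117*3)) = (-6 - 5)/(-1150 + (9 + 3*9 + 351)) = -11/(-1150 + (9 + 27 + 351)) = -11/(-1150 + 387) = -11/(-763) = -1/763*(-11) = 11/763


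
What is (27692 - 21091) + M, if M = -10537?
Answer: -3936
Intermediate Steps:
(27692 - 21091) + M = (27692 - 21091) - 10537 = 6601 - 10537 = -3936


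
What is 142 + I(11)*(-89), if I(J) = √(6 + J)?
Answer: 142 - 89*√17 ≈ -224.96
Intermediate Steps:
142 + I(11)*(-89) = 142 + √(6 + 11)*(-89) = 142 + √17*(-89) = 142 - 89*√17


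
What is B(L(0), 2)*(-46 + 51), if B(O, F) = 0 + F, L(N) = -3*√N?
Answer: 10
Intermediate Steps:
B(O, F) = F
B(L(0), 2)*(-46 + 51) = 2*(-46 + 51) = 2*5 = 10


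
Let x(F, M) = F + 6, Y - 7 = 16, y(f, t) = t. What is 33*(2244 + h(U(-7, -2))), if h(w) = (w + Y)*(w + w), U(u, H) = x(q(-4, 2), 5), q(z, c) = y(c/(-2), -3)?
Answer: 79200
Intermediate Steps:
q(z, c) = -3
Y = 23 (Y = 7 + 16 = 23)
x(F, M) = 6 + F
U(u, H) = 3 (U(u, H) = 6 - 3 = 3)
h(w) = 2*w*(23 + w) (h(w) = (w + 23)*(w + w) = (23 + w)*(2*w) = 2*w*(23 + w))
33*(2244 + h(U(-7, -2))) = 33*(2244 + 2*3*(23 + 3)) = 33*(2244 + 2*3*26) = 33*(2244 + 156) = 33*2400 = 79200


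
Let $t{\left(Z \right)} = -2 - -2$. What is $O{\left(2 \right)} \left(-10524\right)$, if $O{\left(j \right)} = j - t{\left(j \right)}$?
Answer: $-21048$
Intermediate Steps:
$t{\left(Z \right)} = 0$ ($t{\left(Z \right)} = -2 + 2 = 0$)
$O{\left(j \right)} = j$ ($O{\left(j \right)} = j - 0 = j + 0 = j$)
$O{\left(2 \right)} \left(-10524\right) = 2 \left(-10524\right) = -21048$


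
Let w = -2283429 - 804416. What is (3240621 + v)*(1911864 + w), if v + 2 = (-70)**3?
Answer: -3407544889239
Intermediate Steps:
w = -3087845
v = -343002 (v = -2 + (-70)**3 = -2 - 343000 = -343002)
(3240621 + v)*(1911864 + w) = (3240621 - 343002)*(1911864 - 3087845) = 2897619*(-1175981) = -3407544889239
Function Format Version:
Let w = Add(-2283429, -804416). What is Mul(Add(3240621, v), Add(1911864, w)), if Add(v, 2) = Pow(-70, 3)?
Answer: -3407544889239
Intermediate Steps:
w = -3087845
v = -343002 (v = Add(-2, Pow(-70, 3)) = Add(-2, -343000) = -343002)
Mul(Add(3240621, v), Add(1911864, w)) = Mul(Add(3240621, -343002), Add(1911864, -3087845)) = Mul(2897619, -1175981) = -3407544889239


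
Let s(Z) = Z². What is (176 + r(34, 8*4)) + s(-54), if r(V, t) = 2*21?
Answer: 3134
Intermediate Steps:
r(V, t) = 42
(176 + r(34, 8*4)) + s(-54) = (176 + 42) + (-54)² = 218 + 2916 = 3134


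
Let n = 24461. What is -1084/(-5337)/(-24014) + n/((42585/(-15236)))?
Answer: -7960780157825278/909634891005 ≈ -8751.6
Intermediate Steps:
-1084/(-5337)/(-24014) + n/((42585/(-15236))) = -1084/(-5337)/(-24014) + 24461/((42585/(-15236))) = -1084*(-1/5337)*(-1/24014) + 24461/((42585*(-1/15236))) = (1084/5337)*(-1/24014) + 24461/(-42585/15236) = -542/64081359 + 24461*(-15236/42585) = -542/64081359 - 372687796/42585 = -7960780157825278/909634891005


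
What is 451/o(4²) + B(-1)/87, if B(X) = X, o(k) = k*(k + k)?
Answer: 38725/44544 ≈ 0.86936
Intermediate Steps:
o(k) = 2*k² (o(k) = k*(2*k) = 2*k²)
451/o(4²) + B(-1)/87 = 451/((2*(4²)²)) - 1/87 = 451/((2*16²)) - 1*1/87 = 451/((2*256)) - 1/87 = 451/512 - 1/87 = 38725/44544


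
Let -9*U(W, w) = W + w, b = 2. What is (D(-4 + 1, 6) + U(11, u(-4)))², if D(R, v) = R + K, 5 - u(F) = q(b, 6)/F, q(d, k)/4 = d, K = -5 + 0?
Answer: 100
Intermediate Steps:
K = -5
q(d, k) = 4*d
u(F) = 5 - 8/F (u(F) = 5 - 4*2/F = 5 - 8/F)
D(R, v) = -5 + R (D(R, v) = R - 5 = -5 + R)
U(W, w) = -W/9 - w/9 (U(W, w) = -(W + w)/9 = -W/9 - w/9)
(D(-4 + 1, 6) + U(11, u(-4)))² = ((-5 + (-4 + 1)) + (-⅑*11 - (5 - 8/(-4))/9))² = ((-5 - 3) + (-11/9 - (5 - 8*(-¼))/9))² = (-8 + (-11/9 - (5 + 2)/9))² = (-8 + (-11/9 - ⅑*7))² = (-8 + (-11/9 - 7/9))² = (-8 - 2)² = (-10)² = 100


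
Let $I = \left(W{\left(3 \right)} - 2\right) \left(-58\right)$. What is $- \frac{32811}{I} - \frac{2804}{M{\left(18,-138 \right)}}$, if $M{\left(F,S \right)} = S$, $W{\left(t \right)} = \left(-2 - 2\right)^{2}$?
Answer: $\frac{3402383}{56028} \approx 60.727$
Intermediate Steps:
$W{\left(t \right)} = 16$ ($W{\left(t \right)} = \left(-4\right)^{2} = 16$)
$I = -812$ ($I = \left(16 - 2\right) \left(-58\right) = 14 \left(-58\right) = -812$)
$- \frac{32811}{I} - \frac{2804}{M{\left(18,-138 \right)}} = - \frac{32811}{-812} - \frac{2804}{-138} = \left(-32811\right) \left(- \frac{1}{812}\right) - - \frac{1402}{69} = \frac{32811}{812} + \frac{1402}{69} = \frac{3402383}{56028}$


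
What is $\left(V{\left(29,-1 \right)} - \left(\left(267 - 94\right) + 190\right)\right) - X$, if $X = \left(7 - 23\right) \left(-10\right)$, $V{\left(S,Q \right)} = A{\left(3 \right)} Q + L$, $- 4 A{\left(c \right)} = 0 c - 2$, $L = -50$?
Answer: $- \frac{1147}{2} \approx -573.5$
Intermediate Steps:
$A{\left(c \right)} = \frac{1}{2}$ ($A{\left(c \right)} = - \frac{0 c - 2}{4} = - \frac{0 - 2}{4} = \left(- \frac{1}{4}\right) \left(-2\right) = \frac{1}{2}$)
$V{\left(S,Q \right)} = -50 + \frac{Q}{2}$ ($V{\left(S,Q \right)} = \frac{Q}{2} - 50 = -50 + \frac{Q}{2}$)
$X = 160$ ($X = \left(-16\right) \left(-10\right) = 160$)
$\left(V{\left(29,-1 \right)} - \left(\left(267 - 94\right) + 190\right)\right) - X = \left(\left(-50 + \frac{1}{2} \left(-1\right)\right) - \left(\left(267 - 94\right) + 190\right)\right) - 160 = \left(\left(-50 - \frac{1}{2}\right) - \left(173 + 190\right)\right) - 160 = \left(- \frac{101}{2} - 363\right) - 160 = - \frac{827}{2} - 160 = - \frac{1147}{2}$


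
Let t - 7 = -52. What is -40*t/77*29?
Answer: 52200/77 ≈ 677.92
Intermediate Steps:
t = -45 (t = 7 - 52 = -45)
-40*t/77*29 = -(-1800)/77*29 = -40*(-45/77)*29 = (1800/77)*29 = 52200/77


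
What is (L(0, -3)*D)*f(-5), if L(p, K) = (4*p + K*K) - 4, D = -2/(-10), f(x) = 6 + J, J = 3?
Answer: 9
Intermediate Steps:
f(x) = 9 (f(x) = 6 + 3 = 9)
D = ⅕ (D = -2*(-⅒) = ⅕ ≈ 0.20000)
L(p, K) = -4 + K² + 4*p (L(p, K) = (4*p + K²) - 4 = (K² + 4*p) - 4 = -4 + K² + 4*p)
(L(0, -3)*D)*f(-5) = ((-4 + (-3)² + 4*0)*(⅕))*9 = ((-4 + 9 + 0)*(⅕))*9 = (5*(⅕))*9 = 1*9 = 9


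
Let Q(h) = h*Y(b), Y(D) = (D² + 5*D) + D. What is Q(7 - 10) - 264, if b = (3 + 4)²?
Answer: -8349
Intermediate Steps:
b = 49 (b = 7² = 49)
Y(D) = D² + 6*D
Q(h) = 2695*h (Q(h) = h*(49*(6 + 49)) = h*(49*55) = h*2695 = 2695*h)
Q(7 - 10) - 264 = 2695*(7 - 10) - 264 = 2695*(-3) - 264 = -8085 - 264 = -8349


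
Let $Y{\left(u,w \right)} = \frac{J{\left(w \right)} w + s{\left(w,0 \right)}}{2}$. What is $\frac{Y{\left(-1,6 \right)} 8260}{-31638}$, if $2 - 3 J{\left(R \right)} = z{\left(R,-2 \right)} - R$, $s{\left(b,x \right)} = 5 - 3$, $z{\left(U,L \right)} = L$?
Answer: $- \frac{45430}{15819} \approx -2.8719$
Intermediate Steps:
$s{\left(b,x \right)} = 2$ ($s{\left(b,x \right)} = 5 - 3 = 2$)
$J{\left(R \right)} = \frac{4}{3} + \frac{R}{3}$ ($J{\left(R \right)} = \frac{2}{3} - \frac{-2 - R}{3} = \frac{2}{3} + \left(\frac{2}{3} + \frac{R}{3}\right) = \frac{4}{3} + \frac{R}{3}$)
$Y{\left(u,w \right)} = 1 + \frac{w \left(\frac{4}{3} + \frac{w}{3}\right)}{2}$ ($Y{\left(u,w \right)} = \frac{\left(\frac{4}{3} + \frac{w}{3}\right) w + 2}{2} = \left(w \left(\frac{4}{3} + \frac{w}{3}\right) + 2\right) \frac{1}{2} = \left(2 + w \left(\frac{4}{3} + \frac{w}{3}\right)\right) \frac{1}{2} = 1 + \frac{w \left(\frac{4}{3} + \frac{w}{3}\right)}{2}$)
$\frac{Y{\left(-1,6 \right)} 8260}{-31638} = \frac{\left(1 + \frac{1}{6} \cdot 6 \left(4 + 6\right)\right) 8260}{-31638} = \left(1 + \frac{1}{6} \cdot 6 \cdot 10\right) 8260 \left(- \frac{1}{31638}\right) = \left(1 + 10\right) 8260 \left(- \frac{1}{31638}\right) = 11 \cdot 8260 \left(- \frac{1}{31638}\right) = 90860 \left(- \frac{1}{31638}\right) = - \frac{45430}{15819}$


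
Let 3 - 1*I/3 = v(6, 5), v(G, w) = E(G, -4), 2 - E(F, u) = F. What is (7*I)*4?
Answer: 588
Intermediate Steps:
E(F, u) = 2 - F
v(G, w) = 2 - G
I = 21 (I = 9 - 3*(2 - 1*6) = 9 - 3*(2 - 6) = 9 - 3*(-4) = 9 + 12 = 21)
(7*I)*4 = (7*21)*4 = 147*4 = 588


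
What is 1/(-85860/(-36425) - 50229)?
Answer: -7285/365901093 ≈ -1.9910e-5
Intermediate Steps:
1/(-85860/(-36425) - 50229) = 1/(-85860*(-1/36425) - 50229) = 1/(17172/7285 - 50229) = 1/(-365901093/7285) = -7285/365901093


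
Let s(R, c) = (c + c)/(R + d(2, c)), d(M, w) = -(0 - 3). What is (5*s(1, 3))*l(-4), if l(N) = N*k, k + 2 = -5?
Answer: 210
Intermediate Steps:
d(M, w) = 3 (d(M, w) = -1*(-3) = 3)
k = -7 (k = -2 - 5 = -7)
l(N) = -7*N (l(N) = N*(-7) = -7*N)
s(R, c) = 2*c/(3 + R) (s(R, c) = (c + c)/(R + 3) = (2*c)/(3 + R) = 2*c/(3 + R))
(5*s(1, 3))*l(-4) = (5*(2*3/(3 + 1)))*(-7*(-4)) = (5*(2*3/4))*28 = (5*(2*3*(1/4)))*28 = (5*(3/2))*28 = (15/2)*28 = 210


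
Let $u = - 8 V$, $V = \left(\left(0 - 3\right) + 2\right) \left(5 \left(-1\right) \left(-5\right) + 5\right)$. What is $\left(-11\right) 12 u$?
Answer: $-31680$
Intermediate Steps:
$V = -30$ ($V = \left(-3 + 2\right) \left(\left(-5\right) \left(-5\right) + 5\right) = - (25 + 5) = \left(-1\right) 30 = -30$)
$u = 240$ ($u = \left(-8\right) \left(-30\right) = 240$)
$\left(-11\right) 12 u = \left(-11\right) 12 \cdot 240 = \left(-132\right) 240 = -31680$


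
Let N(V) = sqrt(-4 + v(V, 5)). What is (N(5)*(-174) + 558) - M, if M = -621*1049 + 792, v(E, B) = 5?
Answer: 651021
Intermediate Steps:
M = -650637 (M = -651429 + 792 = -650637)
N(V) = 1 (N(V) = sqrt(-4 + 5) = sqrt(1) = 1)
(N(5)*(-174) + 558) - M = (1*(-174) + 558) - 1*(-650637) = (-174 + 558) + 650637 = 384 + 650637 = 651021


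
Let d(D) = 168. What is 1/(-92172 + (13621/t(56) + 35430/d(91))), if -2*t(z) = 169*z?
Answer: -1183/108793395 ≈ -1.0874e-5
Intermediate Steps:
t(z) = -169*z/2
1/(-92172 + (13621/t(56) + 35430/d(91))) = 1/(-92172 + (13621/((-169/2*56)) + 35430/168)) = 1/(-92172 + (13621/(-4732) + 35430*(1/168))) = 1/(-92172 + (13621*(-1/4732) + 5905/28)) = 1/(-92172 + (-13621/4732 + 5905/28)) = 1/(-92172 + 246081/1183) = 1/(-108793395/1183) = -1183/108793395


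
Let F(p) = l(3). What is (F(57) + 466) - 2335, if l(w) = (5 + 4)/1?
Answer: -1860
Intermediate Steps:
l(w) = 9 (l(w) = 9*1 = 9)
F(p) = 9
(F(57) + 466) - 2335 = (9 + 466) - 2335 = 475 - 2335 = -1860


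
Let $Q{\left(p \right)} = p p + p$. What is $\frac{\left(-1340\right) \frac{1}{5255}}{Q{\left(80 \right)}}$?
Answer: $- \frac{67}{1702620} \approx -3.9351 \cdot 10^{-5}$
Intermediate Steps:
$Q{\left(p \right)} = p + p^{2}$ ($Q{\left(p \right)} = p^{2} + p = p + p^{2}$)
$\frac{\left(-1340\right) \frac{1}{5255}}{Q{\left(80 \right)}} = \frac{\left(-1340\right) \frac{1}{5255}}{80 \left(1 + 80\right)} = \frac{\left(-1340\right) \frac{1}{5255}}{80 \cdot 81} = - \frac{268}{1051 \cdot 6480} = \left(- \frac{268}{1051}\right) \frac{1}{6480} = - \frac{67}{1702620}$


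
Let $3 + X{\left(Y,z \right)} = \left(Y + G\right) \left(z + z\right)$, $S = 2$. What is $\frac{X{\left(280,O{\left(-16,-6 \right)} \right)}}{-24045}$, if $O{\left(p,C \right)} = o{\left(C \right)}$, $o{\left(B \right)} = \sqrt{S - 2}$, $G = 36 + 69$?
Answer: $\frac{1}{8015} \approx 0.00012477$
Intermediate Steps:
$G = 105$
$o{\left(B \right)} = 0$ ($o{\left(B \right)} = \sqrt{2 - 2} = \sqrt{0} = 0$)
$O{\left(p,C \right)} = 0$
$X{\left(Y,z \right)} = -3 + 2 z \left(105 + Y\right)$ ($X{\left(Y,z \right)} = -3 + \left(Y + 105\right) \left(z + z\right) = -3 + \left(105 + Y\right) 2 z = -3 + 2 z \left(105 + Y\right)$)
$\frac{X{\left(280,O{\left(-16,-6 \right)} \right)}}{-24045} = \frac{-3 + 210 \cdot 0 + 2 \cdot 280 \cdot 0}{-24045} = \left(-3 + 0 + 0\right) \left(- \frac{1}{24045}\right) = \left(-3\right) \left(- \frac{1}{24045}\right) = \frac{1}{8015}$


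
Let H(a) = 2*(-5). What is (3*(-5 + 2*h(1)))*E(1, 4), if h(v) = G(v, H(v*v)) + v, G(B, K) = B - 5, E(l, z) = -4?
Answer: 132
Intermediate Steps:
H(a) = -10
G(B, K) = -5 + B
h(v) = -5 + 2*v (h(v) = (-5 + v) + v = -5 + 2*v)
(3*(-5 + 2*h(1)))*E(1, 4) = (3*(-5 + 2*(-5 + 2*1)))*(-4) = (3*(-5 + 2*(-5 + 2)))*(-4) = (3*(-5 + 2*(-3)))*(-4) = (3*(-5 - 6))*(-4) = (3*(-11))*(-4) = -33*(-4) = 132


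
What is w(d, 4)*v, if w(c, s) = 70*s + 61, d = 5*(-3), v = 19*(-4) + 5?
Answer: -24211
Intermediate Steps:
v = -71 (v = -76 + 5 = -71)
d = -15
w(c, s) = 61 + 70*s
w(d, 4)*v = (61 + 70*4)*(-71) = (61 + 280)*(-71) = 341*(-71) = -24211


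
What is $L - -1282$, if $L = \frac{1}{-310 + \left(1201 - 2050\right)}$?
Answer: $\frac{1485837}{1159} \approx 1282.0$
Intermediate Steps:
$L = - \frac{1}{1159}$ ($L = \frac{1}{-310 + \left(1201 - 2050\right)} = \frac{1}{-310 - 849} = \frac{1}{-1159} = - \frac{1}{1159} \approx -0.00086281$)
$L - -1282 = - \frac{1}{1159} - -1282 = - \frac{1}{1159} + 1282 = \frac{1485837}{1159}$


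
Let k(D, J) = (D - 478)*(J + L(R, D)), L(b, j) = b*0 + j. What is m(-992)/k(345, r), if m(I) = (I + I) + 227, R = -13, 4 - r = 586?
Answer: -251/4503 ≈ -0.055741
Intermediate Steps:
r = -582 (r = 4 - 1*586 = 4 - 586 = -582)
L(b, j) = j (L(b, j) = 0 + j = j)
k(D, J) = (-478 + D)*(D + J) (k(D, J) = (D - 478)*(J + D) = (-478 + D)*(D + J))
m(I) = 227 + 2*I (m(I) = 2*I + 227 = 227 + 2*I)
m(-992)/k(345, r) = (227 + 2*(-992))/(345² - 478*345 - 478*(-582) + 345*(-582)) = (227 - 1984)/(119025 - 164910 + 278196 - 200790) = -1757/31521 = -1757*1/31521 = -251/4503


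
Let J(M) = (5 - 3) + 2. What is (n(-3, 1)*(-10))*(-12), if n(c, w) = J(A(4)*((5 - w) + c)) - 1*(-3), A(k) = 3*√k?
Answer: 840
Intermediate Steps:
J(M) = 4 (J(M) = 2 + 2 = 4)
n(c, w) = 7 (n(c, w) = 4 - 1*(-3) = 4 + 3 = 7)
(n(-3, 1)*(-10))*(-12) = (7*(-10))*(-12) = -70*(-12) = 840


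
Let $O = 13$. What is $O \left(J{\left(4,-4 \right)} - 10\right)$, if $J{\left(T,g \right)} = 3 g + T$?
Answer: $-234$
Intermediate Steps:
$J{\left(T,g \right)} = T + 3 g$
$O \left(J{\left(4,-4 \right)} - 10\right) = 13 \left(\left(4 + 3 \left(-4\right)\right) - 10\right) = 13 \left(\left(4 - 12\right) - 10\right) = 13 \left(-8 - 10\right) = 13 \left(-18\right) = -234$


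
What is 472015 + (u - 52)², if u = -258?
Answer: 568115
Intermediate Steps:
472015 + (u - 52)² = 472015 + (-258 - 52)² = 472015 + (-310)² = 472015 + 96100 = 568115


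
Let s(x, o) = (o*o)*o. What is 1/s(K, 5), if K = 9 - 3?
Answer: 1/125 ≈ 0.0080000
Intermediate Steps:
K = 6
s(x, o) = o³ (s(x, o) = o²*o = o³)
1/s(K, 5) = 1/(5³) = 1/125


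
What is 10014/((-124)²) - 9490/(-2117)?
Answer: 1144643/222952 ≈ 5.1340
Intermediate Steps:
10014/((-124)²) - 9490/(-2117) = 10014/15376 - 9490*(-1/2117) = 10014*(1/15376) + 130/29 = 5007/7688 + 130/29 = 1144643/222952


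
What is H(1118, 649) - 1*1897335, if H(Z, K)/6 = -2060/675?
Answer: -85380899/45 ≈ -1.8974e+6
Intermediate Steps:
H(Z, K) = -824/45 (H(Z, K) = 6*(-2060/675) = 6*(-2060*1/675) = 6*(-412/135) = -824/45)
H(1118, 649) - 1*1897335 = -824/45 - 1*1897335 = -824/45 - 1897335 = -85380899/45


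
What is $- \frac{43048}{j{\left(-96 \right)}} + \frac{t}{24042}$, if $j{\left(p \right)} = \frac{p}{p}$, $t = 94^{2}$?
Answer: $- \frac{517475590}{12021} \approx -43048.0$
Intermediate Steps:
$t = 8836$
$j{\left(p \right)} = 1$
$- \frac{43048}{j{\left(-96 \right)}} + \frac{t}{24042} = - \frac{43048}{1} + \frac{8836}{24042} = \left(-43048\right) 1 + 8836 \cdot \frac{1}{24042} = -43048 + \frac{4418}{12021} = - \frac{517475590}{12021}$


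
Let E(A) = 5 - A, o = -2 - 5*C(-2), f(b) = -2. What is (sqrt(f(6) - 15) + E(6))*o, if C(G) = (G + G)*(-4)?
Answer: 82 - 82*I*sqrt(17) ≈ 82.0 - 338.09*I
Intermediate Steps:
C(G) = -8*G (C(G) = (2*G)*(-4) = -8*G)
o = -82 (o = -2 - (-40)*(-2) = -2 - 5*16 = -2 - 80 = -82)
(sqrt(f(6) - 15) + E(6))*o = (sqrt(-2 - 15) + (5 - 1*6))*(-82) = (sqrt(-17) + (5 - 6))*(-82) = (I*sqrt(17) - 1)*(-82) = (-1 + I*sqrt(17))*(-82) = 82 - 82*I*sqrt(17)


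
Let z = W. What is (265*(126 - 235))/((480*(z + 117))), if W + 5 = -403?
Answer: 5777/27936 ≈ 0.20679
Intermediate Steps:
W = -408 (W = -5 - 403 = -408)
z = -408
(265*(126 - 235))/((480*(z + 117))) = (265*(126 - 235))/((480*(-408 + 117))) = (265*(-109))/((480*(-291))) = -28885/(-139680) = -28885*(-1/139680) = 5777/27936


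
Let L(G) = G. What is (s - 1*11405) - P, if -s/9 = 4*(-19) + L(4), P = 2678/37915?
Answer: -407854333/37915 ≈ -10757.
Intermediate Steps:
P = 2678/37915 (P = 2678*(1/37915) = 2678/37915 ≈ 0.070632)
s = 648 (s = -9*(4*(-19) + 4) = -9*(-76 + 4) = -9*(-72) = 648)
(s - 1*11405) - P = (648 - 1*11405) - 1*2678/37915 = (648 - 11405) - 2678/37915 = -10757 - 2678/37915 = -407854333/37915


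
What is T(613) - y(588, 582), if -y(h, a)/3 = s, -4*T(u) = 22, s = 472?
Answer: 2821/2 ≈ 1410.5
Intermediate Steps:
T(u) = -11/2 (T(u) = -¼*22 = -11/2)
y(h, a) = -1416 (y(h, a) = -3*472 = -1416)
T(613) - y(588, 582) = -11/2 - 1*(-1416) = -11/2 + 1416 = 2821/2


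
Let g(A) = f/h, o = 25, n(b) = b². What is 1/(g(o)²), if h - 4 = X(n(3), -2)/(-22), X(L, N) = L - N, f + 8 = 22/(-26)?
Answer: 8281/52900 ≈ 0.15654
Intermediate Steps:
f = -115/13 (f = -8 + 22/(-26) = -8 + 22*(-1/26) = -8 - 11/13 = -115/13 ≈ -8.8462)
h = 7/2 (h = 4 + (3² - 1*(-2))/(-22) = 4 + (9 + 2)*(-1/22) = 4 + 11*(-1/22) = 4 - ½ = 7/2 ≈ 3.5000)
g(A) = -230/91 (g(A) = -115/(13*7/2) = -115/13*2/7 = -230/91)
1/(g(o)²) = 1/((-230/91)²) = 1/(52900/8281) = 8281/52900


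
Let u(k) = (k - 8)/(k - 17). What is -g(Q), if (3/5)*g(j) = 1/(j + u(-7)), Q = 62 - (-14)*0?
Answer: -40/1503 ≈ -0.026613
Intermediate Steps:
u(k) = (-8 + k)/(-17 + k)
Q = 62 (Q = 62 - 1*0 = 62 + 0 = 62)
g(j) = 5/(3*(5/8 + j)) (g(j) = 5/(3*(j + (-8 - 7)/(-17 - 7))) = 5/(3*(j - 15/(-24))) = 5/(3*(j - 1/24*(-15))) = 5/(3*(j + 5/8)) = 5/(3*(5/8 + j)))
-g(Q) = -40/(3*(5 + 8*62)) = -40/(3*(5 + 496)) = -40/(3*501) = -1*40/1503 = -40/1503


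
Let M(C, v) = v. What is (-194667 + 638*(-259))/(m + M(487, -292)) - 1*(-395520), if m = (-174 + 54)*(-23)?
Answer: 975783451/2468 ≈ 3.9537e+5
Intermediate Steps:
m = 2760 (m = -120*(-23) = 2760)
(-194667 + 638*(-259))/(m + M(487, -292)) - 1*(-395520) = (-194667 + 638*(-259))/(2760 - 292) - 1*(-395520) = (-194667 - 165242)/2468 + 395520 = -359909*1/2468 + 395520 = -359909/2468 + 395520 = 975783451/2468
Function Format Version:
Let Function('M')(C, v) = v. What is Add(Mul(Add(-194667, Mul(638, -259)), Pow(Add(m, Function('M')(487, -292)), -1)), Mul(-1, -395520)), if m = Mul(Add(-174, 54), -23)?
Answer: Rational(975783451, 2468) ≈ 3.9537e+5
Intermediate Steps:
m = 2760 (m = Mul(-120, -23) = 2760)
Add(Mul(Add(-194667, Mul(638, -259)), Pow(Add(m, Function('M')(487, -292)), -1)), Mul(-1, -395520)) = Add(Mul(Add(-194667, Mul(638, -259)), Pow(Add(2760, -292), -1)), Mul(-1, -395520)) = Add(Mul(Add(-194667, -165242), Pow(2468, -1)), 395520) = Add(Mul(-359909, Rational(1, 2468)), 395520) = Add(Rational(-359909, 2468), 395520) = Rational(975783451, 2468)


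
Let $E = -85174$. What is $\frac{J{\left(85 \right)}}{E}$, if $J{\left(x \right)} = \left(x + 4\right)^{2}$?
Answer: $- \frac{7921}{85174} \approx -0.092998$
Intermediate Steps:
$J{\left(x \right)} = \left(4 + x\right)^{2}$
$\frac{J{\left(85 \right)}}{E} = \frac{\left(4 + 85\right)^{2}}{-85174} = 89^{2} \left(- \frac{1}{85174}\right) = 7921 \left(- \frac{1}{85174}\right) = - \frac{7921}{85174}$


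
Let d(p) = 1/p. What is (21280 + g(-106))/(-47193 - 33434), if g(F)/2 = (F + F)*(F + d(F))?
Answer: -66228/80627 ≈ -0.82141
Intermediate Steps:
g(F) = 4*F*(F + 1/F) (g(F) = 2*((F + F)*(F + 1/F)) = 2*((2*F)*(F + 1/F)) = 2*(2*F*(F + 1/F)) = 4*F*(F + 1/F))
(21280 + g(-106))/(-47193 - 33434) = (21280 + (4 + 4*(-106)**2))/(-47193 - 33434) = (21280 + (4 + 4*11236))/(-80627) = (21280 + (4 + 44944))*(-1/80627) = (21280 + 44948)*(-1/80627) = 66228*(-1/80627) = -66228/80627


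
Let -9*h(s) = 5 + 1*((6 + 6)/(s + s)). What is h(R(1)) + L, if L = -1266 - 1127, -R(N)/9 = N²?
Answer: -64624/27 ≈ -2393.5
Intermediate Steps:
R(N) = -9*N²
L = -2393
h(s) = -5/9 - 2/(3*s) (h(s) = -(5 + 1*((6 + 6)/(s + s)))/9 = -(5 + 1*(12/((2*s))))/9 = -(5 + 1*(12*(1/(2*s))))/9 = -(5 + 1*(6/s))/9 = -(5 + 6/s)/9 = -5/9 - 2/(3*s))
h(R(1)) + L = (-6 - (-45)*1²)/(9*((-9*1²))) - 2393 = (-6 - (-45))/(9*((-9*1))) - 2393 = (⅑)*(-6 - 5*(-9))/(-9) - 2393 = (⅑)*(-⅑)*(-6 + 45) - 2393 = (⅑)*(-⅑)*39 - 2393 = -13/27 - 2393 = -64624/27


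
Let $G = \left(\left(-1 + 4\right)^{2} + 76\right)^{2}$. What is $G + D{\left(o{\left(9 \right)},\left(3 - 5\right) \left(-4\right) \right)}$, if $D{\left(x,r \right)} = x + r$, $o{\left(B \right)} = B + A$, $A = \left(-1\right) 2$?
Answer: $7240$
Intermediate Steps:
$A = -2$
$o{\left(B \right)} = -2 + B$ ($o{\left(B \right)} = B - 2 = -2 + B$)
$G = 7225$ ($G = \left(3^{2} + 76\right)^{2} = \left(9 + 76\right)^{2} = 85^{2} = 7225$)
$D{\left(x,r \right)} = r + x$
$G + D{\left(o{\left(9 \right)},\left(3 - 5\right) \left(-4\right) \right)} = 7225 + \left(\left(3 - 5\right) \left(-4\right) + \left(-2 + 9\right)\right) = 7225 + \left(\left(-2\right) \left(-4\right) + 7\right) = 7225 + \left(8 + 7\right) = 7225 + 15 = 7240$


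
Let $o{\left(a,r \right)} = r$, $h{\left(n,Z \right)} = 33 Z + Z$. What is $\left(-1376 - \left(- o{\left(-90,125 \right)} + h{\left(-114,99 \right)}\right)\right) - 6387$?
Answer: $-11004$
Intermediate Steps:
$h{\left(n,Z \right)} = 34 Z$
$\left(-1376 - \left(- o{\left(-90,125 \right)} + h{\left(-114,99 \right)}\right)\right) - 6387 = \left(-1376 + \left(125 - 34 \cdot 99\right)\right) - 6387 = \left(-1376 + \left(125 - 3366\right)\right) - 6387 = \left(-1376 - 3241\right) - 6387 = -4617 - 6387 = -11004$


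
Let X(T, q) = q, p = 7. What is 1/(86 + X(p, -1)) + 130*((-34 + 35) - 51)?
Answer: -552499/85 ≈ -6500.0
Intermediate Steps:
1/(86 + X(p, -1)) + 130*((-34 + 35) - 51) = 1/(86 - 1) + 130*((-34 + 35) - 51) = 1/85 + 130*(1 - 51) = 1/85 + 130*(-50) = 1/85 - 6500 = -552499/85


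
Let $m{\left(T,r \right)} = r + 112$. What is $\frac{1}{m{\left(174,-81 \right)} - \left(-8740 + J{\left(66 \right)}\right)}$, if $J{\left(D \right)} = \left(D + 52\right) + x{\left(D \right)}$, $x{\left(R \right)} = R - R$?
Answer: $\frac{1}{8653} \approx 0.00011557$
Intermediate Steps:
$m{\left(T,r \right)} = 112 + r$
$x{\left(R \right)} = 0$
$J{\left(D \right)} = 52 + D$ ($J{\left(D \right)} = \left(D + 52\right) + 0 = \left(52 + D\right) + 0 = 52 + D$)
$\frac{1}{m{\left(174,-81 \right)} - \left(-8740 + J{\left(66 \right)}\right)} = \frac{1}{\left(112 - 81\right) + \left(8740 - \left(52 + 66\right)\right)} = \frac{1}{31 + \left(8740 - 118\right)} = \frac{1}{31 + 8622} = \frac{1}{8653}$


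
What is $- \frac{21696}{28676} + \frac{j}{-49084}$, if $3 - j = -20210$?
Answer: $- \frac{411138613}{351883196} \approx -1.1684$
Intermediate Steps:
$j = 20213$ ($j = 3 - -20210 = 3 + 20210 = 20213$)
$- \frac{21696}{28676} + \frac{j}{-49084} = - \frac{21696}{28676} + \frac{20213}{-49084} = \left(-21696\right) \frac{1}{28676} + 20213 \left(- \frac{1}{49084}\right) = - \frac{5424}{7169} - \frac{20213}{49084} = - \frac{411138613}{351883196}$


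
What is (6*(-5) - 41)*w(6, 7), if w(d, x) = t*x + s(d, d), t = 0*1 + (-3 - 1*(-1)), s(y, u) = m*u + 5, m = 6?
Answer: -1917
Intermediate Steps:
s(y, u) = 5 + 6*u (s(y, u) = 6*u + 5 = 5 + 6*u)
t = -2 (t = 0 + (-3 + 1) = 0 - 2 = -2)
w(d, x) = 5 - 2*x + 6*d (w(d, x) = -2*x + (5 + 6*d) = 5 - 2*x + 6*d)
(6*(-5) - 41)*w(6, 7) = (6*(-5) - 41)*(5 - 2*7 + 6*6) = (-30 - 41)*(5 - 14 + 36) = -71*27 = -1917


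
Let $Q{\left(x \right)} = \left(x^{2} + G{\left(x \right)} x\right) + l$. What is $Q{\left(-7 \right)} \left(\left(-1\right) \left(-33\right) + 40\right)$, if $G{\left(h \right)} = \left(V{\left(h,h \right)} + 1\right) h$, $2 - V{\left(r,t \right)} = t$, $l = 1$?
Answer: $39420$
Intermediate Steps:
$V{\left(r,t \right)} = 2 - t$
$G{\left(h \right)} = h \left(3 - h\right)$ ($G{\left(h \right)} = \left(\left(2 - h\right) + 1\right) h = \left(3 - h\right) h = h \left(3 - h\right)$)
$Q{\left(x \right)} = 1 + x^{2} + x^{2} \left(3 - x\right)$ ($Q{\left(x \right)} = \left(x^{2} + x \left(3 - x\right) x\right) + 1 = \left(x^{2} + x^{2} \left(3 - x\right)\right) + 1 = 1 + x^{2} + x^{2} \left(3 - x\right)$)
$Q{\left(-7 \right)} \left(\left(-1\right) \left(-33\right) + 40\right) = \left(1 - \left(-7\right)^{3} + 4 \left(-7\right)^{2}\right) \left(\left(-1\right) \left(-33\right) + 40\right) = \left(1 - -343 + 4 \cdot 49\right) \left(33 + 40\right) = \left(1 + 343 + 196\right) 73 = 540 \cdot 73 = 39420$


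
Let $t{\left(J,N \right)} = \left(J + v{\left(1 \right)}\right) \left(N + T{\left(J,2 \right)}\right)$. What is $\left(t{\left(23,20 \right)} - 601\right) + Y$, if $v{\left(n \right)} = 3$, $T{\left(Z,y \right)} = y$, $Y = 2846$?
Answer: $2817$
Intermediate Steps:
$t{\left(J,N \right)} = \left(2 + N\right) \left(3 + J\right)$ ($t{\left(J,N \right)} = \left(J + 3\right) \left(N + 2\right) = \left(3 + J\right) \left(2 + N\right) = \left(2 + N\right) \left(3 + J\right)$)
$\left(t{\left(23,20 \right)} - 601\right) + Y = \left(\left(6 + 2 \cdot 23 + 3 \cdot 20 + 23 \cdot 20\right) - 601\right) + 2846 = \left(\left(6 + 46 + 60 + 460\right) - 601\right) + 2846 = \left(572 - 601\right) + 2846 = -29 + 2846 = 2817$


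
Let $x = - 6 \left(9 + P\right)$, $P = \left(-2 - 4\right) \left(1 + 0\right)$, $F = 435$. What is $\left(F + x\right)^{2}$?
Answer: $173889$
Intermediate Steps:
$P = -6$ ($P = \left(-6\right) 1 = -6$)
$x = -18$ ($x = - 6 \left(9 - 6\right) = \left(-6\right) 3 = -18$)
$\left(F + x\right)^{2} = \left(435 - 18\right)^{2} = 417^{2} = 173889$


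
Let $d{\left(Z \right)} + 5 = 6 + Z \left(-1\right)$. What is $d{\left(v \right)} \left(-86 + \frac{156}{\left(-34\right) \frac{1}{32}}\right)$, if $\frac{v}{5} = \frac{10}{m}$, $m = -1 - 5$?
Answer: $- \frac{110824}{51} \approx -2173.0$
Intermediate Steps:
$m = -6$
$v = - \frac{25}{3}$ ($v = 5 \frac{10}{-6} = 5 \cdot 10 \left(- \frac{1}{6}\right) = 5 \left(- \frac{5}{3}\right) = - \frac{25}{3} \approx -8.3333$)
$d{\left(Z \right)} = 1 - Z$ ($d{\left(Z \right)} = -5 + \left(6 + Z \left(-1\right)\right) = -5 - \left(-6 + Z\right) = 1 - Z$)
$d{\left(v \right)} \left(-86 + \frac{156}{\left(-34\right) \frac{1}{32}}\right) = \left(1 - - \frac{25}{3}\right) \left(-86 + \frac{156}{\left(-34\right) \frac{1}{32}}\right) = \left(1 + \frac{25}{3}\right) \left(-86 + \frac{156}{\left(-34\right) \frac{1}{32}}\right) = \frac{28 \left(-86 + \frac{156}{- \frac{17}{16}}\right)}{3} = \frac{28 \left(-86 + 156 \left(- \frac{16}{17}\right)\right)}{3} = \frac{28 \left(-86 - \frac{2496}{17}\right)}{3} = \frac{28}{3} \left(- \frac{3958}{17}\right) = - \frac{110824}{51}$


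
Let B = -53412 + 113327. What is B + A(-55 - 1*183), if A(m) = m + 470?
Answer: 60147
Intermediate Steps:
A(m) = 470 + m
B = 59915
B + A(-55 - 1*183) = 59915 + (470 + (-55 - 1*183)) = 59915 + (470 + (-55 - 183)) = 59915 + (470 - 238) = 59915 + 232 = 60147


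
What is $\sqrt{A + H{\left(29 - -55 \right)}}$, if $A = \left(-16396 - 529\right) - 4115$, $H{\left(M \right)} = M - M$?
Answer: $4 i \sqrt{1315} \approx 145.05 i$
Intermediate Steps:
$H{\left(M \right)} = 0$
$A = -21040$ ($A = -16925 - 4115 = -21040$)
$\sqrt{A + H{\left(29 - -55 \right)}} = \sqrt{-21040 + 0} = \sqrt{-21040} = 4 i \sqrt{1315}$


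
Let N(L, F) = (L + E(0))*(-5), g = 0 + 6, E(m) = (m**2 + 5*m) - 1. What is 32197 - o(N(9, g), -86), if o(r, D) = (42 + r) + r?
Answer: 32235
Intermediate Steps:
E(m) = -1 + m**2 + 5*m
g = 6
N(L, F) = 5 - 5*L (N(L, F) = (L + (-1 + 0**2 + 5*0))*(-5) = (L + (-1 + 0 + 0))*(-5) = (L - 1)*(-5) = (-1 + L)*(-5) = 5 - 5*L)
o(r, D) = 42 + 2*r
32197 - o(N(9, g), -86) = 32197 - (42 + 2*(5 - 5*9)) = 32197 - (42 + 2*(5 - 45)) = 32197 - (42 + 2*(-40)) = 32197 - (42 - 80) = 32197 - 1*(-38) = 32197 + 38 = 32235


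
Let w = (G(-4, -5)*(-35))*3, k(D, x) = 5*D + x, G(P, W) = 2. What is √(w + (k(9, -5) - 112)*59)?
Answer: I*√4458 ≈ 66.768*I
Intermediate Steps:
k(D, x) = x + 5*D
w = -210 (w = (2*(-35))*3 = -70*3 = -210)
√(w + (k(9, -5) - 112)*59) = √(-210 + ((-5 + 5*9) - 112)*59) = √(-210 + ((-5 + 45) - 112)*59) = √(-210 + (40 - 112)*59) = √(-210 - 72*59) = √(-210 - 4248) = √(-4458) = I*√4458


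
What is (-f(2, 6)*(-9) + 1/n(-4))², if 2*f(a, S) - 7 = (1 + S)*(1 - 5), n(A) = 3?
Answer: 319225/36 ≈ 8867.4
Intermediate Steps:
f(a, S) = 3/2 - 2*S (f(a, S) = 7/2 + ((1 + S)*(1 - 5))/2 = 7/2 + ((1 + S)*(-4))/2 = 7/2 + (-4 - 4*S)/2 = 7/2 + (-2 - 2*S) = 3/2 - 2*S)
(-f(2, 6)*(-9) + 1/n(-4))² = (-(3/2 - 2*6)*(-9) + 1/3)² = (-(3/2 - 12)*(-9) + 1*(⅓))² = (-(-21)*(-9)/2 + ⅓)² = (-1*189/2 + ⅓)² = (-189/2 + ⅓)² = (-565/6)² = 319225/36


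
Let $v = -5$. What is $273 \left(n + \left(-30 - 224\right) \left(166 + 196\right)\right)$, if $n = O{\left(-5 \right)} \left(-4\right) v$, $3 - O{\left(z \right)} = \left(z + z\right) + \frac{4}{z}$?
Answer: $-25026456$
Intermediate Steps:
$O{\left(z \right)} = 3 - \frac{4}{z} - 2 z$ ($O{\left(z \right)} = 3 - \left(\left(z + z\right) + \frac{4}{z}\right) = 3 - \left(2 z + \frac{4}{z}\right) = 3 - \frac{4}{z} - 2 z$)
$n = 276$ ($n = \left(3 - \frac{4}{-5} - -10\right) \left(-4\right) \left(-5\right) = \left(3 - - \frac{4}{5} + 10\right) \left(-4\right) \left(-5\right) = \left(3 + \frac{4}{5} + 10\right) \left(-4\right) \left(-5\right) = \frac{69}{5} \left(-4\right) \left(-5\right) = \left(- \frac{276}{5}\right) \left(-5\right) = 276$)
$273 \left(n + \left(-30 - 224\right) \left(166 + 196\right)\right) = 273 \left(276 + \left(-30 - 224\right) \left(166 + 196\right)\right) = 273 \left(276 - 91948\right) = 273 \left(-91672\right) = -25026456$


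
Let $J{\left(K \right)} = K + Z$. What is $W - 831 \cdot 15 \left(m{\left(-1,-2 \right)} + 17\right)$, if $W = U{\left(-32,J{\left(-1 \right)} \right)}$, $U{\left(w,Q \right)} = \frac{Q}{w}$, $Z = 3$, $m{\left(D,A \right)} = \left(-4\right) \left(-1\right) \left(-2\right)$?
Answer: $- \frac{1794961}{16} \approx -1.1219 \cdot 10^{5}$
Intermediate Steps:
$m{\left(D,A \right)} = -8$ ($m{\left(D,A \right)} = 4 \left(-2\right) = -8$)
$J{\left(K \right)} = 3 + K$ ($J{\left(K \right)} = K + 3 = 3 + K$)
$W = - \frac{1}{16}$ ($W = \frac{3 - 1}{-32} = 2 \left(- \frac{1}{32}\right) = - \frac{1}{16} \approx -0.0625$)
$W - 831 \cdot 15 \left(m{\left(-1,-2 \right)} + 17\right) = - \frac{1}{16} - 831 \cdot 15 \left(-8 + 17\right) = - \frac{1}{16} - 831 \cdot 15 \cdot 9 = - \frac{1}{16} - 112185 = - \frac{1794961}{16}$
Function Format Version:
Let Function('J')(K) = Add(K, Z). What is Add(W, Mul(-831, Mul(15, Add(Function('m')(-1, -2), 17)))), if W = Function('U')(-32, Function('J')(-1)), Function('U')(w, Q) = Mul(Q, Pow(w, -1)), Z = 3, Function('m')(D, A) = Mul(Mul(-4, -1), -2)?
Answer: Rational(-1794961, 16) ≈ -1.1219e+5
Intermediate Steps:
Function('m')(D, A) = -8 (Function('m')(D, A) = Mul(4, -2) = -8)
Function('J')(K) = Add(3, K) (Function('J')(K) = Add(K, 3) = Add(3, K))
W = Rational(-1, 16) (W = Mul(Add(3, -1), Pow(-32, -1)) = Mul(2, Rational(-1, 32)) = Rational(-1, 16) ≈ -0.062500)
Add(W, Mul(-831, Mul(15, Add(Function('m')(-1, -2), 17)))) = Add(Rational(-1, 16), Mul(-831, Mul(15, Add(-8, 17)))) = Add(Rational(-1, 16), Mul(-831, Mul(15, 9))) = Add(Rational(-1, 16), Mul(-831, 135)) = Add(Rational(-1, 16), -112185) = Rational(-1794961, 16)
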